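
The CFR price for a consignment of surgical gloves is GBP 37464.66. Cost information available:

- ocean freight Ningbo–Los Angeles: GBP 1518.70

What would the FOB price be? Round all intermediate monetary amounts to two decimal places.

FOB price: GBP 35945.96

From CFR to FOB, the seller no longer bears: freight.
FOB price = 37464.66 − 1518.70 = 35945.96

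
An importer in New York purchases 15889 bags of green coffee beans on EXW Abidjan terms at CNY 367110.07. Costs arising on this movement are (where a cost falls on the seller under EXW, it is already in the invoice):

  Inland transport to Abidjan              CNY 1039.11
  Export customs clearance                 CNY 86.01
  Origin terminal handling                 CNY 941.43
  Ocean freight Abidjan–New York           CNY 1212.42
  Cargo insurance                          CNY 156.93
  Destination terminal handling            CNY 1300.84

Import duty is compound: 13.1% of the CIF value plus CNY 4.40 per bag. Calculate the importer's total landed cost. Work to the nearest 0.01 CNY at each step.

Total landed cost: CNY 490299.93

EXW: the seller makes goods available at their premises; the buyer bears all onward costs.
CIF value = EXW price + inland to port + export clearance + origin terminal + freight + insurance = 367110.07 + 1039.11 + 86.01 + 941.43 + 1212.42 + 156.93 = 370545.97
Ad valorem component: 370545.97 × 13.1% = 48541.52
Specific component: 15889 × 4.40 = 69911.60
Import duty = 48541.52 + 69911.60 = 118453.12
Buyer bears: inland to port 1039.11 + export clearance 86.01 + origin terminal 941.43 + freight 1212.42 + insurance 156.93 + destination terminal 1300.84 + duty 118453.12 = 123189.86
Landed cost = invoice 367110.07 + 123189.86 = 490299.93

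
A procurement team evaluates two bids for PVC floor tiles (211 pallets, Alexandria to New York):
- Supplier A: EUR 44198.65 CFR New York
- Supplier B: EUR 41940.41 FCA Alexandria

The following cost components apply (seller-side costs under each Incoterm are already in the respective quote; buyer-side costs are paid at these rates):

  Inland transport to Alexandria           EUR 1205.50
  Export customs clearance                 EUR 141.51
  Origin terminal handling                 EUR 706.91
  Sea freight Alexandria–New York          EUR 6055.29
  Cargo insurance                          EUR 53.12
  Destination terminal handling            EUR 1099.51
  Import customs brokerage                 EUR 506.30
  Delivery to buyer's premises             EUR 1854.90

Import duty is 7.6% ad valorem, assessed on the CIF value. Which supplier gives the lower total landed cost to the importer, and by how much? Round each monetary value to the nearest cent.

Supplier A (CFR):
CIF value = CFR price + insurance = 44198.65 + 53.12 = 44251.77
Import duty = 44251.77 × 7.6% = 3363.13
Buyer bears (A): 53.12 + 1099.51 + 506.30 + 1854.90 = 3513.83
Landed cost (A) = invoice 44198.65 + 3513.83 + duty 3363.13 = 51075.61
Supplier B (FCA):
CIF value = FCA price + origin terminal + freight + insurance = 41940.41 + 706.91 + 6055.29 + 53.12 = 48755.73
Import duty = 48755.73 × 7.6% = 3705.44
Buyer bears (B): 706.91 + 6055.29 + 53.12 + 1099.51 + 506.30 + 1854.90 = 10276.03
Landed cost (B) = invoice 41940.41 + 10276.03 + duty 3705.44 = 55921.88
Difference = |51075.61 − 55921.88| = 4846.27

Supplier A is cheaper by EUR 4846.27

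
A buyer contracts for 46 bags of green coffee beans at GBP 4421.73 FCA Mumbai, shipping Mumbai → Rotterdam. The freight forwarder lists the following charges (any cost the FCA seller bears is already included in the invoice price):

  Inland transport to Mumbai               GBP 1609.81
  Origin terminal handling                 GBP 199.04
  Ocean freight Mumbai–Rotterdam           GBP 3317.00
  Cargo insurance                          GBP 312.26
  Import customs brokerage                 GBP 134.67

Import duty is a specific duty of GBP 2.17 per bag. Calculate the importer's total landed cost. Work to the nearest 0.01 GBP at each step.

FCA: the seller delivers export-cleared goods to the carrier; the buyer bears costs from that point.
Already in the invoice (seller's account under FCA): inland to port — exclude.
CIF value = FCA price + origin terminal + freight + insurance = 4421.73 + 199.04 + 3317.00 + 312.26 = 8250.03
Import duty = 46 × 2.17 = 99.82
Buyer bears: origin terminal 199.04 + freight 3317.00 + insurance 312.26 + brokerage 134.67 + duty 99.82 = 4062.79
Landed cost = invoice 4421.73 + 4062.79 = 8484.52

Total landed cost: GBP 8484.52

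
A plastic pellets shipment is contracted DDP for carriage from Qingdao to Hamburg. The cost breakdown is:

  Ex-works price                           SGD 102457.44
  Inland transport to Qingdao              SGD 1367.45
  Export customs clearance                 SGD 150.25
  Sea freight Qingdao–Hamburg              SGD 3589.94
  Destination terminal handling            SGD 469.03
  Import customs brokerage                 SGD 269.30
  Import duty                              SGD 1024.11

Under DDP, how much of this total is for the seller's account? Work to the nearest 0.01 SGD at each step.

DDP: the seller bears all costs including import duty.
Seller's account: goods 102457.44 + inland to port 1367.45 + export clearance 150.25 + freight 3589.94 + destination terminal 469.03 + brokerage 269.30 + duty 1024.11 = 109327.52
Buyer's account: 0.00

Seller's account: SGD 109327.52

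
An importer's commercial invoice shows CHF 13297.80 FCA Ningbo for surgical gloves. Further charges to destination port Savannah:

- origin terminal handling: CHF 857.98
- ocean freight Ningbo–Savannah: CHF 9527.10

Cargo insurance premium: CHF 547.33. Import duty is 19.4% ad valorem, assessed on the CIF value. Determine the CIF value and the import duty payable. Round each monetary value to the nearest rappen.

CIF value: CHF 24230.21; import duty: CHF 4700.66

CIF = FCA price + pre-shipment costs + freight + insurance
CIF = 13297.80 + 857.98 + 9527.10 + 547.33 = 24230.21
Import duty = 24230.21 × 19.4% = 4700.66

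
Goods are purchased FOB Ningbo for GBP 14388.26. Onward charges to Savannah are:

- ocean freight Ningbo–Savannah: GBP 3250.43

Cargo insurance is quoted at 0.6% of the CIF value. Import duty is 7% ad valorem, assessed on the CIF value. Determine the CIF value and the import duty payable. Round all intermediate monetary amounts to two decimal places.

Let C be the CIF value. C = FOB price + freight + 0.6% × C
C − 0.6% × C = 14388.26 + 3250.43
0.994 × C = 17638.69
C = 17638.69 / 0.994 = 17745.16
Insurance premium = 0.6% × 17745.16 = 106.47
Import duty = 17745.16 × 7% = 1242.16

CIF value: GBP 17745.16; import duty: GBP 1242.16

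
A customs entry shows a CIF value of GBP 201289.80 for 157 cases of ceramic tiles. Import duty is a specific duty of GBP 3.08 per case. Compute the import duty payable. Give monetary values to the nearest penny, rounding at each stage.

Import duty: GBP 483.56

Import duty = 157 × 3.08 = 483.56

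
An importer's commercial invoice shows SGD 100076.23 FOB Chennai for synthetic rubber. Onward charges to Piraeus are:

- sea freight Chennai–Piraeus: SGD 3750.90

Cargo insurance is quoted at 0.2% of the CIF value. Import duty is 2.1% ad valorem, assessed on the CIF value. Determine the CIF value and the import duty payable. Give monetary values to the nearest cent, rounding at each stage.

Let C be the CIF value. C = FOB price + freight + 0.2% × C
C − 0.2% × C = 100076.23 + 3750.90
0.998 × C = 103827.13
C = 103827.13 / 0.998 = 104035.20
Insurance premium = 0.2% × 104035.20 = 208.07
Import duty = 104035.20 × 2.1% = 2184.74

CIF value: SGD 104035.20; import duty: SGD 2184.74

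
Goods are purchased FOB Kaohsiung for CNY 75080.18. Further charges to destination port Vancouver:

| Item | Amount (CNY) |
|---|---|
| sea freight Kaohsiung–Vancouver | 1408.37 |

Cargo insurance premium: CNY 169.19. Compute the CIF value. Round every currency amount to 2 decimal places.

CIF value: CNY 76657.74

CIF = FOB price + freight + insurance
CIF = 75080.18 + 1408.37 + 169.19 = 76657.74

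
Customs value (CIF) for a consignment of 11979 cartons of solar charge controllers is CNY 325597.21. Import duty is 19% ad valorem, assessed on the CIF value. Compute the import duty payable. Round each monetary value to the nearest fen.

Import duty = 325597.21 × 19% = 61863.47

Import duty: CNY 61863.47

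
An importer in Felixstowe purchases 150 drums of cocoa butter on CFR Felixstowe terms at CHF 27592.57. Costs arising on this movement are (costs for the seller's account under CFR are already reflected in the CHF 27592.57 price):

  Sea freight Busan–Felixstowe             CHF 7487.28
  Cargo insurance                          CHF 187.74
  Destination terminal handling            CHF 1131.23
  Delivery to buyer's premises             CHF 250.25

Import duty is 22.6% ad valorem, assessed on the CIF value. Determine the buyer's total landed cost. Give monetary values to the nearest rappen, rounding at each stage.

Total landed cost: CHF 35440.14

CFR: the seller pays costs through ocean freight to the destination port, but not insurance.
Already in the invoice (seller's account under CFR): freight — exclude.
CIF value = CFR price + insurance = 27592.57 + 187.74 = 27780.31
Import duty = 27780.31 × 22.6% = 6278.35
Buyer bears: insurance 187.74 + destination terminal 1131.23 + delivery 250.25 + duty 6278.35 = 7847.57
Landed cost = invoice 27592.57 + 7847.57 = 35440.14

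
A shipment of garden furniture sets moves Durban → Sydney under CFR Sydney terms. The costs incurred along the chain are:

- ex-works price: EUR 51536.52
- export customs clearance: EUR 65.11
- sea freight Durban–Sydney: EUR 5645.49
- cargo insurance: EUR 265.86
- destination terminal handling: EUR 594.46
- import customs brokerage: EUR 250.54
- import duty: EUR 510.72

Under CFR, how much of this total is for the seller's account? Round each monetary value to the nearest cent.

Seller's account: EUR 57247.12

CFR: the seller pays costs through ocean freight to the destination port, but not insurance.
Seller's account: goods 51536.52 + export clearance 65.11 + freight 5645.49 = 57247.12
Buyer's account: insurance 265.86 + destination terminal 594.46 + brokerage 250.54 + duty 510.72 = 1621.58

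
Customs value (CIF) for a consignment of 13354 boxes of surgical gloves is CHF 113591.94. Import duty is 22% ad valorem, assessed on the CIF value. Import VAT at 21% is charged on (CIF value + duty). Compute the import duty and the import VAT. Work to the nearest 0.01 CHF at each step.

Import duty = 113591.94 × 22% = 24990.23
VAT base = CIF + duty = 113591.94 + 24990.23 = 138582.17
Import VAT = 138582.17 × 21% = 29102.26

Import duty: CHF 24990.23; import VAT: CHF 29102.26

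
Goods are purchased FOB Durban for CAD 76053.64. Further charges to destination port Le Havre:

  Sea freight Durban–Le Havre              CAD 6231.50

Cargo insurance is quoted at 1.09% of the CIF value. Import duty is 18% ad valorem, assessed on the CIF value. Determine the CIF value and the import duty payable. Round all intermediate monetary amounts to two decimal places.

Let C be the CIF value. C = FOB price + freight + 1.09% × C
C − 1.09% × C = 76053.64 + 6231.50
0.9891 × C = 82285.14
C = 82285.14 / 0.9891 = 83191.93
Insurance premium = 1.09% × 83191.93 = 906.79
Import duty = 83191.93 × 18% = 14974.55

CIF value: CAD 83191.93; import duty: CAD 14974.55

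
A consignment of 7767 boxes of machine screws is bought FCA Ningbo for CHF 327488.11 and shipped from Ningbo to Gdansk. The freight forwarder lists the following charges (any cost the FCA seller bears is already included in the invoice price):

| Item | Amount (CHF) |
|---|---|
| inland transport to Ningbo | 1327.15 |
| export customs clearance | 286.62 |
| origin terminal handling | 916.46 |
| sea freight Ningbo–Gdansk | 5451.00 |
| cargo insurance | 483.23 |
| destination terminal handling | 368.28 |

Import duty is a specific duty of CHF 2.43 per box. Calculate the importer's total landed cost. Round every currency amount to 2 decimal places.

FCA: the seller delivers export-cleared goods to the carrier; the buyer bears costs from that point.
Already in the invoice (seller's account under FCA): inland to port, export clearance — exclude.
CIF value = FCA price + origin terminal + freight + insurance = 327488.11 + 916.46 + 5451.00 + 483.23 = 334338.80
Import duty = 7767 × 2.43 = 18873.81
Buyer bears: origin terminal 916.46 + freight 5451.00 + insurance 483.23 + destination terminal 368.28 + duty 18873.81 = 26092.78
Landed cost = invoice 327488.11 + 26092.78 = 353580.89

Total landed cost: CHF 353580.89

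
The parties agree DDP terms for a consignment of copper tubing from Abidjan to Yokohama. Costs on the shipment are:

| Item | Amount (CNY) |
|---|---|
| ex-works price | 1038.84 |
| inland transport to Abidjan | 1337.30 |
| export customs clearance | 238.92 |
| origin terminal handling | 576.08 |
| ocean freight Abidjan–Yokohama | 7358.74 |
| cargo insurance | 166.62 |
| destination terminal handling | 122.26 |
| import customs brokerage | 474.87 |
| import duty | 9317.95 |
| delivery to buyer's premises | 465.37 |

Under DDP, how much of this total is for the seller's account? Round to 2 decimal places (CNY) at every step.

DDP: the seller bears all costs including import duty.
Seller's account: goods 1038.84 + inland to port 1337.30 + export clearance 238.92 + origin terminal 576.08 + freight 7358.74 + insurance 166.62 + destination terminal 122.26 + brokerage 474.87 + duty 9317.95 + delivery 465.37 = 21096.95
Buyer's account: 0.00

Seller's account: CNY 21096.95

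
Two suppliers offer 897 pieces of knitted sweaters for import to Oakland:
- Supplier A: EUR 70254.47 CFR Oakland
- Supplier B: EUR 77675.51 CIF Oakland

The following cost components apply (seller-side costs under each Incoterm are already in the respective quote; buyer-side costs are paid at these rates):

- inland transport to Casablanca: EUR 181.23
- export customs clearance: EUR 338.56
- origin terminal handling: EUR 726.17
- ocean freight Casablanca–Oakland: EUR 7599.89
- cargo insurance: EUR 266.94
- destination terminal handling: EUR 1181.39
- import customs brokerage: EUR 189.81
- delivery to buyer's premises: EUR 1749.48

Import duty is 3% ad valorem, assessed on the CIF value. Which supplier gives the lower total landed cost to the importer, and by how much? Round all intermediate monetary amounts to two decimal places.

Supplier A is cheaper by EUR 7368.73

Supplier A (CFR):
CIF value = CFR price + insurance = 70254.47 + 266.94 = 70521.41
Import duty = 70521.41 × 3% = 2115.64
Buyer bears (A): 266.94 + 1181.39 + 189.81 + 1749.48 = 3387.62
Landed cost (A) = invoice 70254.47 + 3387.62 + duty 2115.64 = 75757.73
Supplier B (CIF):
The CIF price already equals the CIF value: 77675.51
Import duty = 77675.51 × 3% = 2330.27
Buyer bears (B): 1181.39 + 189.81 + 1749.48 = 3120.68
Landed cost (B) = invoice 77675.51 + 3120.68 + duty 2330.27 = 83126.46
Difference = |75757.73 − 83126.46| = 7368.73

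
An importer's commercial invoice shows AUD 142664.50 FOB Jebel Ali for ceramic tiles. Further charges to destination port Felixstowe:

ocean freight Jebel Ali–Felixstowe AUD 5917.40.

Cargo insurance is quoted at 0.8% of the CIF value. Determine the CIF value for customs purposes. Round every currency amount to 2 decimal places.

CIF value: AUD 149780.14

Let C be the CIF value. C = FOB price + freight + 0.8% × C
C − 0.8% × C = 142664.50 + 5917.40
0.992 × C = 148581.90
C = 148581.90 / 0.992 = 149780.14
Insurance premium = 0.8% × 149780.14 = 1198.24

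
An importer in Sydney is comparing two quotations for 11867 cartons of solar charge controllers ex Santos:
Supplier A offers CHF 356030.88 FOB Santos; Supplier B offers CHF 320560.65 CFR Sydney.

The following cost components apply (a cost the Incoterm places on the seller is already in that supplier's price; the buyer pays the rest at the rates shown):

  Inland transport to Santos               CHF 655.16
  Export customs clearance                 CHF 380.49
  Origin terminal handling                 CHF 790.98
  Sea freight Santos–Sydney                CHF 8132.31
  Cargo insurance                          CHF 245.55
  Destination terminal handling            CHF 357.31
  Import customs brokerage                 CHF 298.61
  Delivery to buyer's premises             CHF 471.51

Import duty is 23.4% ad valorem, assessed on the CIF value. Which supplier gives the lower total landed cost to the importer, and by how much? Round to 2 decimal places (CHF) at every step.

Supplier B is cheaper by CHF 53805.54

Supplier A (FOB):
CIF value = FOB price + freight + insurance = 356030.88 + 8132.31 + 245.55 = 364408.74
Import duty = 364408.74 × 23.4% = 85271.65
Buyer bears (A): 8132.31 + 245.55 + 357.31 + 298.61 + 471.51 = 9505.29
Landed cost (A) = invoice 356030.88 + 9505.29 + duty 85271.65 = 450807.82
Supplier B (CFR):
CIF value = CFR price + insurance = 320560.65 + 245.55 = 320806.20
Import duty = 320806.20 × 23.4% = 75068.65
Buyer bears (B): 245.55 + 357.31 + 298.61 + 471.51 = 1372.98
Landed cost (B) = invoice 320560.65 + 1372.98 + duty 75068.65 = 397002.28
Difference = |450807.82 − 397002.28| = 53805.54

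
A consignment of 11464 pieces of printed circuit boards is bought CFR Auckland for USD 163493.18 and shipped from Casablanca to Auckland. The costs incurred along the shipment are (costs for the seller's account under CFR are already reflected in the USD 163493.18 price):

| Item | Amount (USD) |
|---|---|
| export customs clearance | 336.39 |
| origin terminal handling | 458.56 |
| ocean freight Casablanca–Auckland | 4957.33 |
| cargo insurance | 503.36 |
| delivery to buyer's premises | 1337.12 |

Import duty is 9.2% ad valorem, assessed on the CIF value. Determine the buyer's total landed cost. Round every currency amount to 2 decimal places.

Total landed cost: USD 180421.34

CFR: the seller pays costs through ocean freight to the destination port, but not insurance.
Already in the invoice (seller's account under CFR): export clearance, origin terminal, freight — exclude.
CIF value = CFR price + insurance = 163493.18 + 503.36 = 163996.54
Import duty = 163996.54 × 9.2% = 15087.68
Buyer bears: insurance 503.36 + delivery 1337.12 + duty 15087.68 = 16928.16
Landed cost = invoice 163493.18 + 16928.16 = 180421.34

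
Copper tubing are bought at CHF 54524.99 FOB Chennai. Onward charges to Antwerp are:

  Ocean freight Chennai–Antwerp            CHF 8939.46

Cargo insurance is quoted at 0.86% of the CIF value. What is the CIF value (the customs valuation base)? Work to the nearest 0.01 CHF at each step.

CIF value: CHF 64014.98

Let C be the CIF value. C = FOB price + freight + 0.86% × C
C − 0.86% × C = 54524.99 + 8939.46
0.9914 × C = 63464.45
C = 63464.45 / 0.9914 = 64014.98
Insurance premium = 0.86% × 64014.98 = 550.53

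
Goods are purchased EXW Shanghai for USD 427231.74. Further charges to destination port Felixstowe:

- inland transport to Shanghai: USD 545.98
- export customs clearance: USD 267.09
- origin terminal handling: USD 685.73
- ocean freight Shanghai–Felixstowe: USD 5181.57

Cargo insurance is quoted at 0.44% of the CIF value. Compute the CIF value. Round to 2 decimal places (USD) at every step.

Let C be the CIF value. C = EXW price + pre-shipment costs + freight + 0.44% × C
C − 0.44% × C = 427231.74 + 545.98 + 267.09 + 685.73 + 5181.57
0.9956 × C = 433912.11
C = 433912.11 / 0.9956 = 435829.76
Insurance premium = 0.44% × 435829.76 = 1917.65

CIF value: USD 435829.76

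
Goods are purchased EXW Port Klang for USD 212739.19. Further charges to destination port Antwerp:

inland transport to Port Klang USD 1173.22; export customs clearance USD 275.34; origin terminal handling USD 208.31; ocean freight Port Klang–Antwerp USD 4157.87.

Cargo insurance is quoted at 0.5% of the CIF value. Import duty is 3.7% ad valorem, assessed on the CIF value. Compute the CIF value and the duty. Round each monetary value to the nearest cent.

Let C be the CIF value. C = EXW price + pre-shipment costs + freight + 0.5% × C
C − 0.5% × C = 212739.19 + 1173.22 + 275.34 + 208.31 + 4157.87
0.995 × C = 218553.93
C = 218553.93 / 0.995 = 219652.19
Insurance premium = 0.5% × 219652.19 = 1098.26
Import duty = 219652.19 × 3.7% = 8127.13

CIF value: USD 219652.19; import duty: USD 8127.13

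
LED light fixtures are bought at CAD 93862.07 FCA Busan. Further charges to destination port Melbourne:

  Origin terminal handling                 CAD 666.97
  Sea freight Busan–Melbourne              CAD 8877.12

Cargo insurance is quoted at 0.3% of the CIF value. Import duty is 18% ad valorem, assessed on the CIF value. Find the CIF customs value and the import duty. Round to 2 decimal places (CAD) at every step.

CIF value: CAD 103717.31; import duty: CAD 18669.12

Let C be the CIF value. C = FCA price + pre-shipment costs + freight + 0.3% × C
C − 0.3% × C = 93862.07 + 666.97 + 8877.12
0.997 × C = 103406.16
C = 103406.16 / 0.997 = 103717.31
Insurance premium = 0.3% × 103717.31 = 311.15
Import duty = 103717.31 × 18% = 18669.12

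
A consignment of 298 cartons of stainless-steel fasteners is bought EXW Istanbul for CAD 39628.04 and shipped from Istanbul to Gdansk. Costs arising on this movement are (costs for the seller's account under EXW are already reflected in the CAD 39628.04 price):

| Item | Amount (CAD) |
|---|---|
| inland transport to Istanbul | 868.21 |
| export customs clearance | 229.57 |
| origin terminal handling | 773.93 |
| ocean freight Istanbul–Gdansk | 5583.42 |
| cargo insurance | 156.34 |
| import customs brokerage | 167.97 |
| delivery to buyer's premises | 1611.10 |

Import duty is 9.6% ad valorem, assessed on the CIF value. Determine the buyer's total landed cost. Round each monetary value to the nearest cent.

Total landed cost: CAD 53553.57

EXW: the seller makes goods available at their premises; the buyer bears all onward costs.
CIF value = EXW price + inland to port + export clearance + origin terminal + freight + insurance = 39628.04 + 868.21 + 229.57 + 773.93 + 5583.42 + 156.34 = 47239.51
Import duty = 47239.51 × 9.6% = 4534.99
Buyer bears: inland to port 868.21 + export clearance 229.57 + origin terminal 773.93 + freight 5583.42 + insurance 156.34 + brokerage 167.97 + delivery 1611.10 + duty 4534.99 = 13925.53
Landed cost = invoice 39628.04 + 13925.53 = 53553.57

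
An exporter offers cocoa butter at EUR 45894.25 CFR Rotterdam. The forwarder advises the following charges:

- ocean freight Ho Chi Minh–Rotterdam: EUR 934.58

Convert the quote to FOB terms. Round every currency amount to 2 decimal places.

From CFR to FOB, the seller no longer bears: freight.
FOB price = 45894.25 − 934.58 = 44959.67

FOB price: EUR 44959.67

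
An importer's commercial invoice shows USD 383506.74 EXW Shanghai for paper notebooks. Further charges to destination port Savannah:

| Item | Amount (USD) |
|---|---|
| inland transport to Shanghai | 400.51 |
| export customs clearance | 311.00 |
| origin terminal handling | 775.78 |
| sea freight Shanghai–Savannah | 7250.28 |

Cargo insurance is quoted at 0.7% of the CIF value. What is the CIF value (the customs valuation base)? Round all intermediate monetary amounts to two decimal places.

CIF value: USD 395009.38

Let C be the CIF value. C = EXW price + pre-shipment costs + freight + 0.7% × C
C − 0.7% × C = 383506.74 + 400.51 + 311.00 + 775.78 + 7250.28
0.993 × C = 392244.31
C = 392244.31 / 0.993 = 395009.38
Insurance premium = 0.7% × 395009.38 = 2765.07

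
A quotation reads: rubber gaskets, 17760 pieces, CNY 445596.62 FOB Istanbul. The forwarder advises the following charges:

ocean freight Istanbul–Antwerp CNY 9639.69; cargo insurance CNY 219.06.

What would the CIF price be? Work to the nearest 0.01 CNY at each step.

From FOB to CIF, the seller additionally bears: freight, insurance.
CIF price = 445596.62 + 9639.69 + 219.06 = 455455.37

CIF price: CNY 455455.37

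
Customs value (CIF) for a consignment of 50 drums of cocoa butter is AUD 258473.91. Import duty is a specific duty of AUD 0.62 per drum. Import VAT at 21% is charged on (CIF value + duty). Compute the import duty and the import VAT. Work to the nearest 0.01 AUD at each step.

Import duty = 50 × 0.62 = 31.00
VAT base = CIF + duty = 258473.91 + 31.00 = 258504.91
Import VAT = 258504.91 × 21% = 54286.03

Import duty: AUD 31.00; import VAT: AUD 54286.03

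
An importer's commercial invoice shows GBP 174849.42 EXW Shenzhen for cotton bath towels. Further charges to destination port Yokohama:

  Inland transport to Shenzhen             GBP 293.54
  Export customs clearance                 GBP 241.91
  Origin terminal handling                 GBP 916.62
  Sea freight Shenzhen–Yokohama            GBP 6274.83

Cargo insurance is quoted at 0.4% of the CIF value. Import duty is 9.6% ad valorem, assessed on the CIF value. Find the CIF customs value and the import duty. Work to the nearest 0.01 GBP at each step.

CIF value: GBP 183309.56; import duty: GBP 17597.72

Let C be the CIF value. C = EXW price + pre-shipment costs + freight + 0.4% × C
C − 0.4% × C = 174849.42 + 293.54 + 241.91 + 916.62 + 6274.83
0.996 × C = 182576.32
C = 182576.32 / 0.996 = 183309.56
Insurance premium = 0.4% × 183309.56 = 733.24
Import duty = 183309.56 × 9.6% = 17597.72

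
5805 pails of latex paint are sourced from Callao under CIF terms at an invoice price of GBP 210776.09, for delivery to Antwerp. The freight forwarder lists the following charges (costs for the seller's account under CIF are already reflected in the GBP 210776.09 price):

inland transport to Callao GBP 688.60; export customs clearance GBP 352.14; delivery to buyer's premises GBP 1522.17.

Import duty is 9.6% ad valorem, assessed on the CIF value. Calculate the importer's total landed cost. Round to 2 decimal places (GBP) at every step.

CIF: the seller pays costs through ocean freight and marine insurance to the destination port.
Already in the invoice (seller's account under CIF): inland to port, export clearance — exclude.
The CIF price already equals the CIF value: 210776.09
Import duty = 210776.09 × 9.6% = 20234.50
Buyer bears: delivery 1522.17 + duty 20234.50 = 21756.67
Landed cost = invoice 210776.09 + 21756.67 = 232532.76

Total landed cost: GBP 232532.76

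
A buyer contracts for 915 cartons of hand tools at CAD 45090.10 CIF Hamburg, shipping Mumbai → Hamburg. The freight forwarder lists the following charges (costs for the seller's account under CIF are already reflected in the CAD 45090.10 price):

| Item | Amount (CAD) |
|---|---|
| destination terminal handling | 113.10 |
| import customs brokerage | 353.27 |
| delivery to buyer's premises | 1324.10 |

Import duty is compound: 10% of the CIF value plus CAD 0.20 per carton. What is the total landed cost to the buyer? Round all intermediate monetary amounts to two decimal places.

Total landed cost: CAD 51572.58

CIF: the seller pays costs through ocean freight and marine insurance to the destination port.
The CIF price already equals the CIF value: 45090.10
Ad valorem component: 45090.10 × 10% = 4509.01
Specific component: 915 × 0.20 = 183.00
Import duty = 4509.01 + 183.00 = 4692.01
Buyer bears: destination terminal 113.10 + brokerage 353.27 + delivery 1324.10 + duty 4692.01 = 6482.48
Landed cost = invoice 45090.10 + 6482.48 = 51572.58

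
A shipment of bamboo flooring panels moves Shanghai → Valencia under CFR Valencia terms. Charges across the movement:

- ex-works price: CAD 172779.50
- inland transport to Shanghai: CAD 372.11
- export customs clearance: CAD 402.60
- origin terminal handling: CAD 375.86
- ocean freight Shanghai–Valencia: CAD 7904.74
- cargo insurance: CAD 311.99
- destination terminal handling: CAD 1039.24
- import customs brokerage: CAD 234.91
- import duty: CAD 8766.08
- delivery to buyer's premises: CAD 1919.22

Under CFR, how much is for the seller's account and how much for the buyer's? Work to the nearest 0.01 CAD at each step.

CFR: the seller pays costs through ocean freight to the destination port, but not insurance.
Seller's account: goods 172779.50 + inland to port 372.11 + export clearance 402.60 + origin terminal 375.86 + freight 7904.74 = 181834.81
Buyer's account: insurance 311.99 + destination terminal 1039.24 + brokerage 234.91 + duty 8766.08 + delivery 1919.22 = 12271.44

Seller: CAD 181834.81; buyer: CAD 12271.44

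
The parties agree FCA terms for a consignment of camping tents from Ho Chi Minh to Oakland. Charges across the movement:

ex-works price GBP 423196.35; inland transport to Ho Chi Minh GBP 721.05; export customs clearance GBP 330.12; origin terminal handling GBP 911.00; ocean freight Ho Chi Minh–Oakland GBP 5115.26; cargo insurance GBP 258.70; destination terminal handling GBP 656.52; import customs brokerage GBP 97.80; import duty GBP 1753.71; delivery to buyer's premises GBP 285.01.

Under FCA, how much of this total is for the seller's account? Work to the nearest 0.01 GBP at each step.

Seller's account: GBP 424247.52

FCA: the seller delivers export-cleared goods to the carrier; the buyer bears costs from that point.
Seller's account: goods 423196.35 + inland to port 721.05 + export clearance 330.12 = 424247.52
Buyer's account: origin terminal 911.00 + freight 5115.26 + insurance 258.70 + destination terminal 656.52 + brokerage 97.80 + duty 1753.71 + delivery 285.01 = 9078.00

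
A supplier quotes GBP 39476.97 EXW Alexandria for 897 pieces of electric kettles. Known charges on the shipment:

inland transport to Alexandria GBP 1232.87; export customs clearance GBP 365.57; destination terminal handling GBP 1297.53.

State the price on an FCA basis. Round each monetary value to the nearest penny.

FCA price: GBP 41075.41

Not relevant to the conversion: destination terminal — on the buyer under both terms; not part of either seller's price.
From EXW to FCA, the seller additionally bears: inland to port, export clearance.
FCA price = 39476.97 + 1232.87 + 365.57 = 41075.41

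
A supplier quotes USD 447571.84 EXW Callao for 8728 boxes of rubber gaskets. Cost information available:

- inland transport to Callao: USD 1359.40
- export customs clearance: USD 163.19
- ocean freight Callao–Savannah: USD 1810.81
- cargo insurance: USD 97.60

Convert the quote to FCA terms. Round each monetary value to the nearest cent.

FCA price: USD 449094.43

Not relevant to the conversion: insurance, freight — on the buyer under both terms; not part of either seller's price.
From EXW to FCA, the seller additionally bears: inland to port, export clearance.
FCA price = 447571.84 + 1359.40 + 163.19 = 449094.43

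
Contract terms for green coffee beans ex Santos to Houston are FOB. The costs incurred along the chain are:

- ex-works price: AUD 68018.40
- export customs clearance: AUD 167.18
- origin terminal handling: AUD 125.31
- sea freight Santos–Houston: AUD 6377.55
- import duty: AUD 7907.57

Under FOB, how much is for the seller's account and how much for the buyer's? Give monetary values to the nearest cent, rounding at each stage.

Seller: AUD 68310.89; buyer: AUD 14285.12

FOB: the seller bears costs until goods are on board at the origin port; the buyer bears freight, insurance and all costs thereafter.
Seller's account: goods 68018.40 + export clearance 167.18 + origin terminal 125.31 = 68310.89
Buyer's account: freight 6377.55 + duty 7907.57 = 14285.12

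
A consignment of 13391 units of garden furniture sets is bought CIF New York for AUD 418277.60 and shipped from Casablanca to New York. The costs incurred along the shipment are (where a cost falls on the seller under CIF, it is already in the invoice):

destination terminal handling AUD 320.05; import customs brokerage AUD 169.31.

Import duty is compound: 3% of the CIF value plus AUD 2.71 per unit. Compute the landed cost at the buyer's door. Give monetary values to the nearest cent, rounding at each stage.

CIF: the seller pays costs through ocean freight and marine insurance to the destination port.
The CIF price already equals the CIF value: 418277.60
Ad valorem component: 418277.60 × 3% = 12548.33
Specific component: 13391 × 2.71 = 36289.61
Import duty = 12548.33 + 36289.61 = 48837.94
Buyer bears: destination terminal 320.05 + brokerage 169.31 + duty 48837.94 = 49327.30
Landed cost = invoice 418277.60 + 49327.30 = 467604.90

Total landed cost: AUD 467604.90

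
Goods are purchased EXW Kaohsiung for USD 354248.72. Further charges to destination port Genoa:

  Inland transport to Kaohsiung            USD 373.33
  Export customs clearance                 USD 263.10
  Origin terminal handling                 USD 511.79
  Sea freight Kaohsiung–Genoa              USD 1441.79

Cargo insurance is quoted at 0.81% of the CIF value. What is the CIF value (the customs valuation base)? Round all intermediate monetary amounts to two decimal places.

Let C be the CIF value. C = EXW price + pre-shipment costs + freight + 0.81% × C
C − 0.81% × C = 354248.72 + 373.33 + 263.10 + 511.79 + 1441.79
0.9919 × C = 356838.73
C = 356838.73 / 0.9919 = 359752.73
Insurance premium = 0.81% × 359752.73 = 2914.00

CIF value: USD 359752.73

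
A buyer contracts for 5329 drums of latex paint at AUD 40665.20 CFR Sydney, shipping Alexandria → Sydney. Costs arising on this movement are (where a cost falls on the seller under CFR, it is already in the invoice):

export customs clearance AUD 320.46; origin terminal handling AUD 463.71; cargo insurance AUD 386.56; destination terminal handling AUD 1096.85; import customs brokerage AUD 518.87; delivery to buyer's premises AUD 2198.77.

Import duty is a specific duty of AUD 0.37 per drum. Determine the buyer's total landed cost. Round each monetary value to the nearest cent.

Total landed cost: AUD 46837.98

CFR: the seller pays costs through ocean freight to the destination port, but not insurance.
Already in the invoice (seller's account under CFR): export clearance, origin terminal — exclude.
CIF value = CFR price + insurance = 40665.20 + 386.56 = 41051.76
Import duty = 5329 × 0.37 = 1971.73
Buyer bears: insurance 386.56 + destination terminal 1096.85 + brokerage 518.87 + delivery 2198.77 + duty 1971.73 = 6172.78
Landed cost = invoice 40665.20 + 6172.78 = 46837.98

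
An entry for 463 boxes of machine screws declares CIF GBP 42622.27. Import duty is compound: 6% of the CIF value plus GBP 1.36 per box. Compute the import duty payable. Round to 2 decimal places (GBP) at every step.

Ad valorem component: 42622.27 × 6% = 2557.34
Specific component: 463 × 1.36 = 629.68
Import duty = 2557.34 + 629.68 = 3187.02

Import duty: GBP 3187.02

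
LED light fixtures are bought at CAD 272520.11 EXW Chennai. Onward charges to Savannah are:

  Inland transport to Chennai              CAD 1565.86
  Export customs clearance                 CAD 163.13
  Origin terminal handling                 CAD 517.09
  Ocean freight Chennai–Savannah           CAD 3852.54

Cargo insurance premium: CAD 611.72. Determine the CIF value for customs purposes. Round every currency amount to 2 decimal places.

CIF = EXW price + pre-shipment costs + freight + insurance
CIF = 272520.11 + 1565.86 + 163.13 + 517.09 + 3852.54 + 611.72 = 279230.45

CIF value: CAD 279230.45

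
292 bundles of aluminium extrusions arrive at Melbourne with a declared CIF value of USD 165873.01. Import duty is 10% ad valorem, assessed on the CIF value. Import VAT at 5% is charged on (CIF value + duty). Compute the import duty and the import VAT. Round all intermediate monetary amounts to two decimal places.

Import duty = 165873.01 × 10% = 16587.30
VAT base = CIF + duty = 165873.01 + 16587.30 = 182460.31
Import VAT = 182460.31 × 5% = 9123.02

Import duty: USD 16587.30; import VAT: USD 9123.02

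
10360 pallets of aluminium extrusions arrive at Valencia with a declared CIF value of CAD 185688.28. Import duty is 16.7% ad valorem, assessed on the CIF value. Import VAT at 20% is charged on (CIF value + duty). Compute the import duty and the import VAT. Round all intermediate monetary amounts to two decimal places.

Import duty = 185688.28 × 16.7% = 31009.94
VAT base = CIF + duty = 185688.28 + 31009.94 = 216698.22
Import VAT = 216698.22 × 20% = 43339.64

Import duty: CAD 31009.94; import VAT: CAD 43339.64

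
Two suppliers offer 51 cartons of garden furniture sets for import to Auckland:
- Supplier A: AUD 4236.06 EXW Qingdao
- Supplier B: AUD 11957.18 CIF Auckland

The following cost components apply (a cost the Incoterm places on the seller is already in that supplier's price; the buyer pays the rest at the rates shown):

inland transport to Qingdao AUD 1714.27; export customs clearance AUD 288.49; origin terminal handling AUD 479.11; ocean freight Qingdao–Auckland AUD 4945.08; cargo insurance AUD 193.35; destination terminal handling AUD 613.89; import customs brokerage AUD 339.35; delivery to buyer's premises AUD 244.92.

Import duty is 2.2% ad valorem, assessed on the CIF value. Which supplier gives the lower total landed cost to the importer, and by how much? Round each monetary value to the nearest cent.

Supplier A is cheaper by AUD 103.04

Supplier A (EXW):
CIF value = EXW price + inland to port + export clearance + origin terminal + freight + insurance = 4236.06 + 1714.27 + 288.49 + 479.11 + 4945.08 + 193.35 = 11856.36
Import duty = 11856.36 × 2.2% = 260.84
Buyer bears (A): 1714.27 + 288.49 + 479.11 + 4945.08 + 193.35 + 613.89 + 339.35 + 244.92 = 8818.46
Landed cost (A) = invoice 4236.06 + 8818.46 + duty 260.84 = 13315.36
Supplier B (CIF):
The CIF price already equals the CIF value: 11957.18
Import duty = 11957.18 × 2.2% = 263.06
Buyer bears (B): 613.89 + 339.35 + 244.92 = 1198.16
Landed cost (B) = invoice 11957.18 + 1198.16 + duty 263.06 = 13418.40
Difference = |13315.36 − 13418.40| = 103.04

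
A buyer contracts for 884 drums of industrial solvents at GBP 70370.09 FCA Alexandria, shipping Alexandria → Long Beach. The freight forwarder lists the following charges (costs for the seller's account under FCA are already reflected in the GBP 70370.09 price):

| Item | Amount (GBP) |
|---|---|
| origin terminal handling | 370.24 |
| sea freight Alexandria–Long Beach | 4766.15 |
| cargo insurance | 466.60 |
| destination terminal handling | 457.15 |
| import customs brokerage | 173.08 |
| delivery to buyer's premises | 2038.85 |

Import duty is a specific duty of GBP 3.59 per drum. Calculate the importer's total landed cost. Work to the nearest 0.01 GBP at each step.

FCA: the seller delivers export-cleared goods to the carrier; the buyer bears costs from that point.
CIF value = FCA price + origin terminal + freight + insurance = 70370.09 + 370.24 + 4766.15 + 466.60 = 75973.08
Import duty = 884 × 3.59 = 3173.56
Buyer bears: origin terminal 370.24 + freight 4766.15 + insurance 466.60 + destination terminal 457.15 + brokerage 173.08 + delivery 2038.85 + duty 3173.56 = 11445.63
Landed cost = invoice 70370.09 + 11445.63 = 81815.72

Total landed cost: GBP 81815.72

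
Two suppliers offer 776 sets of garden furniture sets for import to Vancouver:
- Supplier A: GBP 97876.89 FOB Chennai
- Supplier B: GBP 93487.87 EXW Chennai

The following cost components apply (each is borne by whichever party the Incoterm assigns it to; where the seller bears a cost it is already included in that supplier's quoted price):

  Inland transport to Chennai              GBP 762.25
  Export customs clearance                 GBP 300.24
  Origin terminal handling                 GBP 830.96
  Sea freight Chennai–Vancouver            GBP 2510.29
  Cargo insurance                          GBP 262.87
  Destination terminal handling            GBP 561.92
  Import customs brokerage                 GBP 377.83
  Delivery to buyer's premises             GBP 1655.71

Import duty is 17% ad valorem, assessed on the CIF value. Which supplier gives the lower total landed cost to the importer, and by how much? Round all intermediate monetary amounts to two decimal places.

Supplier B is cheaper by GBP 2919.82

Supplier A (FOB):
CIF value = FOB price + freight + insurance = 97876.89 + 2510.29 + 262.87 = 100650.05
Import duty = 100650.05 × 17% = 17110.51
Buyer bears (A): 2510.29 + 262.87 + 561.92 + 377.83 + 1655.71 = 5368.62
Landed cost (A) = invoice 97876.89 + 5368.62 + duty 17110.51 = 120356.02
Supplier B (EXW):
CIF value = EXW price + inland to port + export clearance + origin terminal + freight + insurance = 93487.87 + 762.25 + 300.24 + 830.96 + 2510.29 + 262.87 = 98154.48
Import duty = 98154.48 × 17% = 16686.26
Buyer bears (B): 762.25 + 300.24 + 830.96 + 2510.29 + 262.87 + 561.92 + 377.83 + 1655.71 = 7262.07
Landed cost (B) = invoice 93487.87 + 7262.07 + duty 16686.26 = 117436.20
Difference = |120356.02 − 117436.20| = 2919.82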